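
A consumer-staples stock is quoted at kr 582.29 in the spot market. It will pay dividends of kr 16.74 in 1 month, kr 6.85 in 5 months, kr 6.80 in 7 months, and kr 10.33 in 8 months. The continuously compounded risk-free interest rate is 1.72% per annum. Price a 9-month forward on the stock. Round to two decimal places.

kr 548.86

PV(dividends) I = 16.74·e^(−0.0172·1/12) + 6.85·e^(−0.0172·5/12) + 6.80·e^(−0.0172·7/12) + 10.33·e^(−0.0172·8/12)
I = 16.7160 + 6.8011 + 6.7321 + 10.2122 = 40.4614
F = (S − I)·e^(rT) = (582.29 − 40.4614) · e^(0.0172·9/12)
= 541.8286 · e^0.012900 = 541.8286 × 1.012984 = kr 548.86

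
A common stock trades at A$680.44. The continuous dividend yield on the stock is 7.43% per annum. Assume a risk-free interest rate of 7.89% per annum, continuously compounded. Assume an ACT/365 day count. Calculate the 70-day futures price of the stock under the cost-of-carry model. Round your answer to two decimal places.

F = S·e^((r − q)T) = 680.44 · e^((0.0789 − 0.0743) × 70/365)
= 680.44 · e^0.000882 = 680.44 × 1.000882
F = A$681.04

A$681.04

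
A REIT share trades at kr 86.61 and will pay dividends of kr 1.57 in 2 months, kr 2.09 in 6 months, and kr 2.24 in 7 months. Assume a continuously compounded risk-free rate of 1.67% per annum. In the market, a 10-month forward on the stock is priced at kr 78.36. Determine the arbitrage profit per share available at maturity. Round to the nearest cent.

kr 3.53 per share

PV(dividends) I = 1.57·e^(−0.0167·2/12) + 2.09·e^(−0.0167·6/12) + 2.24·e^(−0.0167·7/12) = 5.8565
Fair forward F* = (S − I)·e^(rT) = (86.61 − 5.8565)·e^0.013917 = 80.7535 × 1.014014 = 81.8852
Market kr 78.36 < fair 81.8852: forward underpriced → reverse cash-and-carry (short the stock, invest proceeds at r, pay the dividends, go long the forward).
Profit at T = |F_mkt − F*| = |78.36 − 81.8852| = kr 3.53 per share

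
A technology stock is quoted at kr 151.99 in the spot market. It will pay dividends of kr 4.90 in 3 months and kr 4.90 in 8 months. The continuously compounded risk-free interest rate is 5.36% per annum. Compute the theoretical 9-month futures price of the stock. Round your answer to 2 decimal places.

PV(dividends) I = 4.90·e^(−0.0536·3/12) + 4.90·e^(−0.0536·8/12)
I = 4.8348 + 4.7280 = 9.5628
F = (S − I)·e^(rT) = (151.99 − 9.5628) · e^(0.0536·9/12)
= 142.4272 · e^0.040200 = 142.4272 × 1.041019 = kr 148.27

kr 148.27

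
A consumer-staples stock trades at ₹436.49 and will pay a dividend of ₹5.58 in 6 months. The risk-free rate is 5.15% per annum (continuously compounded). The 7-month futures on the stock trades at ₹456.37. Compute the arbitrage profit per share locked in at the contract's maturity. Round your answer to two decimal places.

PV(dividends) I = 5.58·e^(−0.0515·6/12) = 5.4381
Fair futures F* = (S − I)·e^(rT) = (436.49 − 5.4381)·e^0.030042 = 431.0519 × 1.030498 = 444.1981
Market ₹456.37 > fair 444.1981: forward overpriced → cash-and-carry (borrow at r, buy the stock and collect the dividends, short the forward).
Profit at T = |F_mkt − F*| = |456.37 − 444.1981| = ₹12.17 per share

₹12.17 per share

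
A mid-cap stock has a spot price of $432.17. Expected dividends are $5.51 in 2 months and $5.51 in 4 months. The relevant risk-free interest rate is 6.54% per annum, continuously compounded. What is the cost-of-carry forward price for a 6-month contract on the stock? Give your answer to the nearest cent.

$435.33

PV(dividends) I = 5.51·e^(−0.0654·2/12) + 5.51·e^(−0.0654·4/12)
I = 5.4503 + 5.3912 = 10.8415
F = (S − I)·e^(rT) = (432.17 − 10.8415) · e^(0.0654·6/12)
= 421.3285 · e^0.032700 = 421.3285 × 1.033241 = $435.33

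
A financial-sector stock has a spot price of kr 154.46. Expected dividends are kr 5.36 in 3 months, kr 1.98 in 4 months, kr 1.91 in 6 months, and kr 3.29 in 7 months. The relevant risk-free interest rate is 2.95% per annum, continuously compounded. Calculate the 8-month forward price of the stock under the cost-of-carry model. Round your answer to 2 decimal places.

kr 144.88

PV(dividends) I = 5.36·e^(−0.0295·3/12) + 1.98·e^(−0.0295·4/12) + 1.91·e^(−0.0295·6/12) + 3.29·e^(−0.0295·7/12)
I = 5.3206 + 1.9606 + 1.8820 + 3.2339 = 12.3971
F = (S − I)·e^(rT) = (154.46 − 12.3971) · e^(0.0295·8/12)
= 142.0629 · e^0.019667 = 142.0629 × 1.019862 = kr 144.88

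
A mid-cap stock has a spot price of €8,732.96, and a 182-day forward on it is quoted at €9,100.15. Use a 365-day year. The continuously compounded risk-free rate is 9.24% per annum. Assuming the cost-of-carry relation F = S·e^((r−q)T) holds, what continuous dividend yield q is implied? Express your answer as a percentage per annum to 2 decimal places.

From F = S·e^((r−q)T): (r − q) = ln(F/S)/T
ln(9100.15/8732.96) = ln(1.042046) = 0.041186
(r − q) = 0.041186 / (182/365) = 0.082598
q = r − ln(F/S)/T = 0.0924 − 0.082598 = 0.009802
q = 0.98%

0.98%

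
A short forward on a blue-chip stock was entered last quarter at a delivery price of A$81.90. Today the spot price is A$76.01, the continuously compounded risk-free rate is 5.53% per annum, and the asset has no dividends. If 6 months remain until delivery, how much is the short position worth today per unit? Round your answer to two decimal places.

A$3.66

Current fair forward for the remaining 6 months: F = S·e^(r·T), r = 0.0553
F = 76.01 · e^(0.0553 × 6/12) = 76.01 × 1.028036 = 78.1410
Value of long forward = (F − K)·e^(−rT) = (78.1410 − 81.90) · e^(−0.0553·6/12)
= -3.7590 × 0.972729 = -3.66
Short position value = −(long value) = A$3.66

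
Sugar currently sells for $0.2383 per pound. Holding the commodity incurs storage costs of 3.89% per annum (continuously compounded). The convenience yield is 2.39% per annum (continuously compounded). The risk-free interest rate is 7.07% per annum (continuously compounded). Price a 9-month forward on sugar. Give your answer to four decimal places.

Net carry = r + u − y = 0.0707 + 0.0389 − 0.0239 = 0.0857
F = S·e^((r+u−y)T) = 0.2383 · e^(0.0857 × 9/12) = 0.2383 · e^0.064275
= 0.2383 × 1.066386 = $0.2541 per pound

$0.2541 per pound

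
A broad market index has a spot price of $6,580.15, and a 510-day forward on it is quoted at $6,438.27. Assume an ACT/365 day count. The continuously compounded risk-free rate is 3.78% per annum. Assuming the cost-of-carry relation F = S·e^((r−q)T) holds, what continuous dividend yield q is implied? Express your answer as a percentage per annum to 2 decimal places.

From F = S·e^((r−q)T): (r − q) = ln(F/S)/T
ln(6438.27/6580.15) = ln(0.978438) = -0.021798
(r − q) = -0.021798 / (510/365) = -0.015601
q = r − ln(F/S)/T = 0.0378 + 0.015601 = 0.053401
q = 5.34%

5.34%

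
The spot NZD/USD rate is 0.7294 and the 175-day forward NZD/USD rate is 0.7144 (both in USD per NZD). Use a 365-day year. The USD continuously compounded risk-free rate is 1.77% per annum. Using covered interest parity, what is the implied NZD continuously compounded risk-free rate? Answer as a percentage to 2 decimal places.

6.10%

F = S·e^((r_USD − r_NZD)T) ⇒ r_NZD = r_USD − ln(F/S)/T
ln(0.7144/0.7294) = -0.020779; /(175/365) = -0.043339
r_NZD = 0.0177 + 0.043339 = 0.061039
r_NZD = 6.10%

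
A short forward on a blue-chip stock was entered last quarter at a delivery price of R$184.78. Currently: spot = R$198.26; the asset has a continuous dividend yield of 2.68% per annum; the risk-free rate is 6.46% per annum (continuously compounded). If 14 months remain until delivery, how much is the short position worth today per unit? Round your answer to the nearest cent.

Current fair forward for the remaining 14 months: F = S·e^((r − q)·T), (r − q) = 0.0646 − 0.0268 = 0.0378
F = 198.26 · e^(0.0378 × 14/12) = 198.26 × 1.045087 = 207.1989
Value of long forward = (F − K)·e^(−rT) = (207.1989 − 184.78) · e^(−0.0646·14/12)
= 22.4189 × 0.927403 = 20.79
Short position value = −(long value) = -R$20.79

-R$20.79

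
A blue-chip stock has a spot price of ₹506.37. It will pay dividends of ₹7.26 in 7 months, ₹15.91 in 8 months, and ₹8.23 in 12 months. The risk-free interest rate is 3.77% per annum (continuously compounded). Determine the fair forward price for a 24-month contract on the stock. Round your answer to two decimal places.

PV(dividends) I = 7.26·e^(−0.0377·7/12) + 15.91·e^(−0.0377·8/12) + 8.23·e^(−0.0377·12/12)
I = 7.1021 + 15.5151 + 7.9255 = 30.5427
F = (S − I)·e^(rT) = (506.37 − 30.5427) · e^(0.0377·24/12)
= 475.8273 · e^0.075400 = 475.8273 × 1.078315 = ₹513.09

₹513.09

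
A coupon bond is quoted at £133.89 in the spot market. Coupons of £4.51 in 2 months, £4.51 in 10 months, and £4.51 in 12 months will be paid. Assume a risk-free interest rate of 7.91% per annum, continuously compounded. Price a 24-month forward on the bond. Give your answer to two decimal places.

PV(coupons) I = 4.51·e^(−0.0791·2/12) + 4.51·e^(−0.0791·10/12) + 4.51·e^(−0.0791·12/12)
I = 4.4509 + 4.2223 + 4.1670 = 12.8402
F = (S − I)·e^(rT) = (133.89 − 12.8402) · e^(0.0791·24/12)
= 121.0498 · e^0.158200 = 121.0498 × 1.171400 = £141.80

£141.80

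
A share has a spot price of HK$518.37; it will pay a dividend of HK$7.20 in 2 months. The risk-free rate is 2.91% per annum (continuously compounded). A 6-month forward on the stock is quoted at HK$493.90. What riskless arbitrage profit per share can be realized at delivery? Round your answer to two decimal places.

PV(dividends) I = 7.20·e^(−0.0291·2/12) = 7.1652
Fair forward F* = (S − I)·e^(rT) = (518.37 − 7.1652)·e^0.014550 = 511.2048 × 1.014656 = 518.6970
Market HK$493.90 < fair 518.6970: forward underpriced → reverse cash-and-carry (short the stock, invest proceeds at r, pay the dividends, go long the forward).
Profit at T = |F_mkt − F*| = |493.90 − 518.6970| = HK$24.80 per share

HK$24.80 per share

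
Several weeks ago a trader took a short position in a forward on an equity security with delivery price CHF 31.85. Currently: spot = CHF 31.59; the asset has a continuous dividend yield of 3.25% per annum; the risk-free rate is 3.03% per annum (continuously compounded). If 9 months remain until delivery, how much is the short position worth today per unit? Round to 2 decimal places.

CHF 0.31

Current fair forward for the remaining 9 months: F = S·e^((r − q)·T), (r − q) = 0.0303 − 0.0325 = -0.0022
F = 31.59 · e^(-0.0022 × 9/12) = 31.59 × 0.998351 = 31.5379
Value of long forward = (F − K)·e^(−rT) = (31.5379 − 31.85) · e^(−0.0303·9/12)
= -0.3121 × 0.977531 = -0.31
Short position value = −(long value) = CHF 0.31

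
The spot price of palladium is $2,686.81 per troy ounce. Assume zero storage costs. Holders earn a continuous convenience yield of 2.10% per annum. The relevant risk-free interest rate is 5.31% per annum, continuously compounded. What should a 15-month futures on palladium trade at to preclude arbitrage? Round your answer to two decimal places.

Net carry = r + u − y = 0.0531 + 0.0000 − 0.0210 = 0.0321
F = S·e^((r+u−y)T) = 2686.81 · e^(0.0321 × 15/12) = 2686.81 · e^0.04012500
= 2686.81 × 1.04094088 = $2,796.81 per troy ounce

$2,796.81 per troy ounce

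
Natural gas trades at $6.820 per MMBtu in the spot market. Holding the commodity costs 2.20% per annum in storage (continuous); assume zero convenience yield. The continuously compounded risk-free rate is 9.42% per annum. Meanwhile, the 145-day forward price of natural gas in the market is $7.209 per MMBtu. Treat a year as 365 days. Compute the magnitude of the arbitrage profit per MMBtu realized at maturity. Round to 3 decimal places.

Fair forward: F* = S·e^(carry·T), with carry = (r + u) = 0.0942 + 0.0220 = 0.1162
F* = 6.820 · e^(0.1162 × 145/365) = 6.820 · e^0.046162 = 6.820 × 1.047244 = $7.1422
Market $7.209 > fair $7.1422: forward overpriced → cash-and-carry (buy spot, short the forward).
At maturity, profit = |F_mkt − F*| = |7.209 − 7.1422| = $0.067 per MMBtu

$0.067 per MMBtu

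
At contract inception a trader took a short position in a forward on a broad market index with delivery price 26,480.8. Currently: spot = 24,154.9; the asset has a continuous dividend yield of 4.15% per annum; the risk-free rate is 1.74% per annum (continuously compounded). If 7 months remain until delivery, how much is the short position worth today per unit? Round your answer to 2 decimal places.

2636.21

Current fair forward for the remaining 7 months: F = S·e^((r − q)·T), (r − q) = 0.0174 − 0.0415 = -0.0241
F = 24154.9 · e^(-0.0241 × 7/12) = 24154.9 × 0.98604002 = 23817.6981
Value of long forward = (F − K)·e^(−rT) = (23817.6981 − 26480.8) · e^(−0.0174·7/12)
= -2663.1019 × 0.98990134 = -2636.21
Short position value = −(long value) = 2636.21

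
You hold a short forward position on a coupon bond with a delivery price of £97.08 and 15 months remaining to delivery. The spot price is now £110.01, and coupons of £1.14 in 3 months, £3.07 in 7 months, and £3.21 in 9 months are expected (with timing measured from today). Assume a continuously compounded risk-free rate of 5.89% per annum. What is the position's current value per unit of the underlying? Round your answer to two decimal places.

-£12.66

PV(remaining coupons) I = 1.14·e^(−0.0589·3/12) + 3.07·e^(−0.0589·7/12) + 3.21·e^(−0.0589·9/12) = 7.1609
Current forward F = (S − I)·e^(rT) = (110.01 − 7.1609)·e^(0.0589·15/12) = 102.8491 × 1.076403 = 110.7071
Value (long) = (F − K)·e^(−rT) = (110.7071 − 97.08) × 0.929020 = 12.6598
Short position value = −(long value) = -£12.66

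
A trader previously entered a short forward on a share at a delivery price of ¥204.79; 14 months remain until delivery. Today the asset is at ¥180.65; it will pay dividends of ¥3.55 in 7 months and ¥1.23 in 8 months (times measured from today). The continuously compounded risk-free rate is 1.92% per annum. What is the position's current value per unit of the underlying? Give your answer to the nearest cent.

PV(remaining dividends) I = 3.55·e^(−0.0192·7/12) + 1.23·e^(−0.0192·8/12) = 4.7248
Current forward F = (S − I)·e^(rT) = (180.65 − 4.7248)·e^(0.0192·14/12) = 175.9252 × 1.022653 = 179.9104
Value (long) = (F − K)·e^(−rT) = (179.9104 − 204.79) × 0.977849 = -24.3285
Short position value = −(long value) = ¥24.33

¥24.33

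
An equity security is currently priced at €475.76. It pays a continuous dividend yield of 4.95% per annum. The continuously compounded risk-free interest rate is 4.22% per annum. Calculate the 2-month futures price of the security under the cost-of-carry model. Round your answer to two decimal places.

F = S·e^((r − q)T) = 475.76 · e^((0.0422 − 0.0495) × 2/12)
= 475.76 · e^-0.001217 = 475.76 × 0.998784
F = €475.18

€475.18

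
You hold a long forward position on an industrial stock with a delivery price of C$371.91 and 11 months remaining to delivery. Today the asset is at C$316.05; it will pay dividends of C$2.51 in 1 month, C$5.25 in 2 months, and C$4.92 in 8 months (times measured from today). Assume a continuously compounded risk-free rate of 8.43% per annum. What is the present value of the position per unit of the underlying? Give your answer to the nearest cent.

PV(remaining dividends) I = 2.51·e^(−0.0843·1/12) + 5.25·e^(−0.0843·2/12) + 4.92·e^(−0.0843·8/12) = 12.3203
Current forward F = (S − I)·e^(rT) = (316.05 − 12.3203)·e^(0.0843·11/12) = 303.7297 × 1.080339 = 328.1310
Value (long) = (F − K)·e^(−rT) = (328.1310 − 371.91) × 0.925635 = -40.5234
Value = -C$40.52

-C$40.52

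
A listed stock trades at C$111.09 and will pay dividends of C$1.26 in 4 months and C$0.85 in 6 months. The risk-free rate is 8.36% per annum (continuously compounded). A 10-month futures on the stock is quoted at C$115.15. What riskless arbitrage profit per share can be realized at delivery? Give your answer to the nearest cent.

PV(dividends) I = 1.26·e^(−0.0836·4/12) + 0.85·e^(−0.0836·6/12) = 2.0406
Fair futures F* = (S − I)·e^(rT) = (111.09 − 2.0406)·e^0.069667 = 109.0494 × 1.072151 = 116.9174
Market C$115.15 < fair 116.9174: forward underpriced → reverse cash-and-carry (short the stock, invest proceeds at r, pay the dividends, go long the forward).
Profit at T = |F_mkt − F*| = |115.15 − 116.9174| = C$1.77 per share

C$1.77 per share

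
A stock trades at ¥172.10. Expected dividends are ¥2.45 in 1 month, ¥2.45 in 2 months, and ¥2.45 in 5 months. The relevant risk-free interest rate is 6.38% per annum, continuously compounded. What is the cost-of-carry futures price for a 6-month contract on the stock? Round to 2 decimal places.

¥170.20

PV(dividends) I = 2.45·e^(−0.0638·1/12) + 2.45·e^(−0.0638·2/12) + 2.45·e^(−0.0638·5/12)
I = 2.4370 + 2.4241 + 2.3857 = 7.2468
F = (S − I)·e^(rT) = (172.10 − 7.2468) · e^(0.0638·6/12)
= 164.8532 · e^0.031900 = 164.8532 × 1.032414 = ¥170.20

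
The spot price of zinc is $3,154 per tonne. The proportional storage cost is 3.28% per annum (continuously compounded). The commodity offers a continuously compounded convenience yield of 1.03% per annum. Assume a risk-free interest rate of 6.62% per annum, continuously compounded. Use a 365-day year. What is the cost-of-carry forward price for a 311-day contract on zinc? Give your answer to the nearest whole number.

Net carry = r + u − y = 0.0662 + 0.0328 − 0.0103 = 0.0887
F = S·e^((r+u−y)T) = 3154 · e^(0.0887 × 311/365) = 3154 · e^0.075577
= 3154 × 1.078506 = $3,402 per tonne

$3,402 per tonne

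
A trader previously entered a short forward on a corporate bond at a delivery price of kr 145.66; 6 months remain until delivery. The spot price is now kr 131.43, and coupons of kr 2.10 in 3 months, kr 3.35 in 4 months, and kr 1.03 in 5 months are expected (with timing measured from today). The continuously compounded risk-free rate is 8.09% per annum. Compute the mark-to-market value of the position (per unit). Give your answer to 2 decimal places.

PV(remaining coupons) I = 2.10·e^(−0.0809·3/12) + 3.35·e^(−0.0809·4/12) + 1.03·e^(−0.0809·5/12) = 6.3147
Current forward F = (S − I)·e^(rT) = (131.43 − 6.3147)·e^(0.0809·6/12) = 125.1153 × 1.041279 = 130.2799
Value (long) = (F − K)·e^(−rT) = (130.2799 − 145.66) × 0.960357 = -14.7704
Short position value = −(long value) = kr 14.77

kr 14.77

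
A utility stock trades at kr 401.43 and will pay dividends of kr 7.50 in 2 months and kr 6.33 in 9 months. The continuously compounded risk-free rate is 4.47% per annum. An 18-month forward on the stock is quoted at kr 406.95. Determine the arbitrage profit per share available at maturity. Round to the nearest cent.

PV(dividends) I = 7.50·e^(−0.0447·2/12) + 6.33·e^(−0.0447·9/12) = 13.5656
Fair forward F* = (S − I)·e^(rT) = (401.43 − 13.5656)·e^0.067050 = 387.8644 × 1.069349 = 414.7624
Market kr 406.95 < fair 414.7624: forward underpriced → reverse cash-and-carry (short the stock, invest proceeds at r, pay the dividends, go long the forward).
Profit at T = |F_mkt − F*| = |406.95 − 414.7624| = kr 7.81 per share

kr 7.81 per share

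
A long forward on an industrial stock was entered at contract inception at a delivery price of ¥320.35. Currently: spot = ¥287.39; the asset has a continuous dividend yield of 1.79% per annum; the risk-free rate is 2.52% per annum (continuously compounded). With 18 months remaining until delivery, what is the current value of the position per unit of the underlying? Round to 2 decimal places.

Current fair forward for the remaining 18 months: F = S·e^((r − q)·T), (r − q) = 0.0252 − 0.0179 = 0.0073
F = 287.39 · e^(0.0073 × 18/12) = 287.39 × 1.011010 = 290.5542
Value of long forward = (F − K)·e^(−rT) = (290.5542 − 320.35) · e^(−0.0252·18/12)
= -29.7958 × 0.962906 = -28.69

-¥28.69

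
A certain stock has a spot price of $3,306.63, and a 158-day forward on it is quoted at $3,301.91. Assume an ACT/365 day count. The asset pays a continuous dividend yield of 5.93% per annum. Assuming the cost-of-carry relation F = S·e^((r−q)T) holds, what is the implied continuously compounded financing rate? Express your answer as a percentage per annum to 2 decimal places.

From F = S·e^((r−q)T): (r − q) = ln(F/S)/T
ln(3301.91/3306.63) = ln(0.998573) = -0.001428
(r − q) = -0.001428 / (158/365) = -0.003299
r = ln(F/S)/T + q = -0.003299 + 0.0593 = 0.056001
r = 5.60%

5.60%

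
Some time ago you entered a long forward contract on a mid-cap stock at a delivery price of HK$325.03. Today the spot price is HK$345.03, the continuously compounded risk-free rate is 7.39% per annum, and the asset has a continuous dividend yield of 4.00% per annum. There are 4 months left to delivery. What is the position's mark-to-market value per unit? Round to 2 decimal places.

Current fair forward for the remaining 4 months: F = S·e^((r − q)·T), (r − q) = 0.0739 − 0.0400 = 0.0339
F = 345.03 · e^(0.0339 × 4/12) = 345.03 × 1.011364 = 348.9509
Value of long forward = (F − K)·e^(−rT) = (348.9509 − 325.03) · e^(−0.0739·4/12)
= 23.9209 × 0.975668 = 23.34

HK$23.34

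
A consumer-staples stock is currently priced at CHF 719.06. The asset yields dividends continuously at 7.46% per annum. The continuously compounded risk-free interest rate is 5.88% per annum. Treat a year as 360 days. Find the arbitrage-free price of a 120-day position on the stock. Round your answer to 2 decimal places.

F = S·e^((r − q)T) = 719.06 · e^((0.0588 − 0.0746) × 120/360)
= 719.06 · e^-0.005267 = 719.06 × 0.994747
F = CHF 715.28

CHF 715.28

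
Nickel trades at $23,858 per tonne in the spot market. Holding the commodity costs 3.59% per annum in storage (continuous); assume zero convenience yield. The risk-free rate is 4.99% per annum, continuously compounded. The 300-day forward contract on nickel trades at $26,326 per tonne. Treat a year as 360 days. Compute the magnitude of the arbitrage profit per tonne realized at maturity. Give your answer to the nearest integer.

Fair forward: F* = S·e^(carry·T), with carry = (r + u) = 0.0499 + 0.0359 = 0.0858
F* = 23858 · e^(0.0858 × 300/360) = 23858 · e^0.071500 = 23858 × 1.074118 = $25626.3072
Market $26326 > fair $25626.3072: forward overpriced → cash-and-carry (buy spot, short the forward).
At maturity, profit = |F_mkt − F*| = |26326 − 25626.3072| = $700 per tonne

$700 per tonne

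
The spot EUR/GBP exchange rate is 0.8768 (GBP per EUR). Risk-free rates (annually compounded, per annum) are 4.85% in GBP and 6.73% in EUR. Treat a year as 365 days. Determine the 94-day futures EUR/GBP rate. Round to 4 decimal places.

By covered interest parity, F = S · (1+r_GBP)^T / (1+r_EUR)^T
= 0.8768 × 1.012272 / 1.016915 = 0.8768 × 0.995434
F = 0.8728 GBP per EUR

0.8728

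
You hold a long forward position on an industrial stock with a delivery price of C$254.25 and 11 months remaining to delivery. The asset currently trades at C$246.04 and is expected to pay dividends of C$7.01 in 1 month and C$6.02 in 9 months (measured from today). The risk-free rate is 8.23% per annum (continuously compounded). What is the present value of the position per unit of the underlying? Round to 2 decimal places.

PV(remaining dividends) I = 7.01·e^(−0.0823·1/12) + 6.02·e^(−0.0823·9/12) = 12.6217
Current forward F = (S − I)·e^(rT) = (246.04 − 12.6217)·e^(0.0823·11/12) = 233.4183 × 1.078360 = 251.7090
Value (long) = (F − K)·e^(−rT) = (251.7090 − 254.25) × 0.927334 = -2.3564
Value = -C$2.36

-C$2.36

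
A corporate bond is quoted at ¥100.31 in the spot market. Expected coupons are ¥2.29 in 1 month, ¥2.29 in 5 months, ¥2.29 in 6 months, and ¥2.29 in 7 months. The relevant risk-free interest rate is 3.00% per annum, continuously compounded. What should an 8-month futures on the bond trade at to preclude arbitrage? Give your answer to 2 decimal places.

PV(coupons) I = 2.29·e^(−0.0300·1/12) + 2.29·e^(−0.0300·5/12) + 2.29·e^(−0.0300·6/12) + 2.29·e^(−0.0300·7/12)
I = 2.2843 + 2.2616 + 2.2559 + 2.2503 = 9.0521
F = (S − I)·e^(rT) = (100.31 − 9.0521) · e^(0.0300·8/12)
= 91.2579 · e^0.020000 = 91.2579 × 1.020201 = ¥93.10

¥93.10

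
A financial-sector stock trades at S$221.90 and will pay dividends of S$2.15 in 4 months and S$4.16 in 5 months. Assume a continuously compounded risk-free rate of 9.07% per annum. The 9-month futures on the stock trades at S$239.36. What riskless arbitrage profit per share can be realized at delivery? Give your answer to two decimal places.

S$8.36 per share

PV(dividends) I = 2.15·e^(−0.0907·4/12) + 4.16·e^(−0.0907·5/12) = 6.0917
Fair futures F* = (S − I)·e^(rT) = (221.90 − 6.0917)·e^0.068025 = 215.8083 × 1.070392 = 230.9995
Market S$239.36 > fair 230.9995: forward overpriced → cash-and-carry (borrow at r, buy the stock and collect the dividends, short the forward).
Profit at T = |F_mkt − F*| = |239.36 − 230.9995| = S$8.36 per share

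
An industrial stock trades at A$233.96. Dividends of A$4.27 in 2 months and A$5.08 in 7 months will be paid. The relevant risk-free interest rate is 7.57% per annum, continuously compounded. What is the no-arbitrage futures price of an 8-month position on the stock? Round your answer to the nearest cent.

A$236.52

PV(dividends) I = 4.27·e^(−0.0757·2/12) + 5.08·e^(−0.0757·7/12)
I = 4.2165 + 4.8606 = 9.0771
F = (S − I)·e^(rT) = (233.96 − 9.0771) · e^(0.0757·8/12)
= 224.8829 · e^0.050467 = 224.8829 × 1.051762 = A$236.52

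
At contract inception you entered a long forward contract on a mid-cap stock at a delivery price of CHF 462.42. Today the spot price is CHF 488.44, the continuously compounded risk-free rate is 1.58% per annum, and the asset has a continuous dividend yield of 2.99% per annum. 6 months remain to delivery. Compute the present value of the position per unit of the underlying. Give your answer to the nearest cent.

CHF 22.41

Current fair forward for the remaining 6 months: F = S·e^((r − q)·T), (r − q) = 0.0158 − 0.0299 = -0.0141
F = 488.44 · e^(-0.0141 × 6/12) = 488.44 × 0.992975 = 485.0087
Value of long forward = (F − K)·e^(−rT) = (485.0087 − 462.42) · e^(−0.0158·6/12)
= 22.5887 × 0.992131 = 22.41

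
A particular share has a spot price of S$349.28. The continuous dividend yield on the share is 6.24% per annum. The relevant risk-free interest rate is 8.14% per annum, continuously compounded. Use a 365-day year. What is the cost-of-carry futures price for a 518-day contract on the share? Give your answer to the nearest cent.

F = S·e^((r − q)T) = 349.28 · e^((0.0814 − 0.0624) × 518/365)
= 349.28 · e^0.026964 = 349.28 × 1.027331
F = S$358.83

S$358.83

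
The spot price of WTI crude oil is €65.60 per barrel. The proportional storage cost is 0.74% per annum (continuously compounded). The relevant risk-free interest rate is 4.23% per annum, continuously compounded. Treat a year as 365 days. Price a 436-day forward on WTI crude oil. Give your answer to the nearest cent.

Net carry = r + u − y = 0.0423 + 0.0074 − 0.0000 = 0.0497
F = S·e^((r+u−y)T) = 65.60 · e^(0.0497 × 436/365) = 65.60 · e^0.059368
= 65.60 × 1.061166 = €69.61 per barrel

€69.61 per barrel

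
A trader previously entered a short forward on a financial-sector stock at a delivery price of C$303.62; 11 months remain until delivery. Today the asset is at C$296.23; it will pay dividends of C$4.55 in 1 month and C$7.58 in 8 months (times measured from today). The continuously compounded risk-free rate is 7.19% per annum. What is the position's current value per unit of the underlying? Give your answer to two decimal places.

-C$0.23

PV(remaining dividends) I = 4.55·e^(−0.0719·1/12) + 7.58·e^(−0.0719·8/12) = 11.7481
Current forward F = (S − I)·e^(rT) = (296.23 − 11.7481)·e^(0.0719·11/12) = 284.4819 × 1.068129 = 303.8634
Value (long) = (F − K)·e^(−rT) = (303.8634 − 303.62) × 0.936217 = 0.2279
Short position value = −(long value) = -C$0.23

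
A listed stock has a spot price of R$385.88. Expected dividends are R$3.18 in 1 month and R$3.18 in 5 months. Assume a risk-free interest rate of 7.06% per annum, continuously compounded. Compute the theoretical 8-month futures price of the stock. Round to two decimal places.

PV(dividends) I = 3.18·e^(−0.0706·1/12) + 3.18·e^(−0.0706·5/12)
I = 3.1613 + 3.0878 = 6.2491
F = (S − I)·e^(rT) = (385.88 − 6.2491) · e^(0.0706·8/12)
= 379.6309 · e^0.047067 = 379.6309 × 1.048192 = R$397.93

R$397.93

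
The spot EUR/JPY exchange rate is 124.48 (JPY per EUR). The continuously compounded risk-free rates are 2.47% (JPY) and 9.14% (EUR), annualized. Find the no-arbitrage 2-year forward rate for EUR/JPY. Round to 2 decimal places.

F = S·e^((r_JPY − r_EUR)T) = 124.48 · e^((0.0247 − 0.0914) × 2)
= 124.48 · e^-0.133400 = 124.48 × 0.875115
F = 108.93 JPY per EUR

108.93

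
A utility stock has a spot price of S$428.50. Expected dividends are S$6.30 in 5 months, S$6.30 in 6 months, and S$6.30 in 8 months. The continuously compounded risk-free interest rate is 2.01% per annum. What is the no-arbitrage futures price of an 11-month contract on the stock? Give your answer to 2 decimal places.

PV(dividends) I = 6.30·e^(−0.0201·5/12) + 6.30·e^(−0.0201·6/12) + 6.30·e^(−0.0201·8/12)
I = 6.2475 + 6.2370 + 6.2161 = 18.7006
F = (S − I)·e^(rT) = (428.50 − 18.7006) · e^(0.0201·11/12)
= 409.7994 · e^0.018425 = 409.7994 × 1.018596 = S$417.42

S$417.42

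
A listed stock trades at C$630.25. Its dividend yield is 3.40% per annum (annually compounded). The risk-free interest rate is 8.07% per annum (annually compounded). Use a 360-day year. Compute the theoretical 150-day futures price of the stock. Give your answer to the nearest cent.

C$641.96

F = S · (1+r)^T / (1+q)^T
= 630.25 × 1.032866 / 1.014029 = 630.25 × 1.018576
F = C$641.96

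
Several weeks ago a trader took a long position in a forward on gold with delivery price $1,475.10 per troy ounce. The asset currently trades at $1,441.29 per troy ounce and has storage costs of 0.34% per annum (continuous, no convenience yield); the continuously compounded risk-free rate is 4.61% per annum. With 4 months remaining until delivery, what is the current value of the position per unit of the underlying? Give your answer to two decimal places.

Current fair forward for the remaining 4 months: F = S·e^((r + u)·T), (r + u) = 0.0461 + 0.0034 = 0.0495
F = 1441.29 · e^(0.0495 × 4/12) = 1441.29 × 1.01663688 = 1465.2686
Value of long forward = (F − K)·e^(−rT) = (1465.2686 − 1475.10) · e^(−0.0461·4/12)
= -9.8314 × 0.98475080 = -9.68

-$9.68 per troy ounce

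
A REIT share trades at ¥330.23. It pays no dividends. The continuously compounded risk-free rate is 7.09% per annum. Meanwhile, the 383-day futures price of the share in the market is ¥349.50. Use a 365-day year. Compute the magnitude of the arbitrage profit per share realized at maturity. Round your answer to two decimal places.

Fair futures: F* = S·e^(carry·T), with carry = r = 0.0709
F* = 330.23 · e^(0.0709 × 383/365) = 330.23 · e^0.074396 = 330.23 × 1.077233 = ¥355.7347
Market ¥349.50 < fair ¥355.7347: forward underpriced → reverse cash-and-carry (short spot, go long the forward).
At maturity, profit = |F_mkt − F*| = |349.50 − 355.7347| = ¥6.23 per share

¥6.23 per share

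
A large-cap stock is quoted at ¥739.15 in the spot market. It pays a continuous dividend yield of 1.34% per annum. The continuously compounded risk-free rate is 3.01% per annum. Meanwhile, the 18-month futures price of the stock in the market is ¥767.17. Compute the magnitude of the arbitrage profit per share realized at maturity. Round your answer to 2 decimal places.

¥9.27 per share

Fair futures: F* = S·e^(carry·T), with carry = (r − q) = 0.0301 − 0.0134 = 0.0167
F* = 739.15 · e^(0.0167 × 18/12) = 739.15 · e^0.025050 = 739.15 × 1.025366 = ¥757.8993
Market ¥767.17 > fair ¥757.8993: forward overpriced → cash-and-carry (buy spot, short the forward).
At maturity, profit = |F_mkt − F*| = |767.17 − 757.8993| = ¥9.27 per share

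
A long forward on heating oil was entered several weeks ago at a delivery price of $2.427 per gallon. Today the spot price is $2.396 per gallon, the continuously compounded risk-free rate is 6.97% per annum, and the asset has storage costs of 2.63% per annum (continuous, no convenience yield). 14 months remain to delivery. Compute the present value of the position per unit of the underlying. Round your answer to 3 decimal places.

Current fair forward for the remaining 14 months: F = S·e^((r + u)·T), (r + u) = 0.0697 + 0.0263 = 0.0960
F = 2.396 · e^(0.0960 × 14/12) = 2.396 × 1.118513 = 2.6800
Value of long forward = (F − K)·e^(−rT) = (2.6800 − 2.427) · e^(−0.0697·14/12)
= 0.2530 × 0.921902 = 0.233

$0.233 per gallon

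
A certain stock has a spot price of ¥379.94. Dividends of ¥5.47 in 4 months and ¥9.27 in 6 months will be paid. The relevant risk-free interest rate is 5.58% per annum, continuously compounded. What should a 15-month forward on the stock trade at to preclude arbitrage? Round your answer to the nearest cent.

¥391.96

PV(dividends) I = 5.47·e^(−0.0558·4/12) + 9.27·e^(−0.0558·6/12)
I = 5.3692 + 9.0149 = 14.3841
F = (S − I)·e^(rT) = (379.94 − 14.3841) · e^(0.0558·15/12)
= 365.5559 · e^0.069750 = 365.5559 × 1.072240 = ¥391.96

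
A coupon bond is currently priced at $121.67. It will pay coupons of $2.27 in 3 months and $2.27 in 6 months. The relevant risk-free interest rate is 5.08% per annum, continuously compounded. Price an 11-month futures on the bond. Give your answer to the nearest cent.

$122.80

PV(coupons) I = 2.27·e^(−0.0508·3/12) + 2.27·e^(−0.0508·6/12)
I = 2.2414 + 2.2131 = 4.4545
F = (S − I)·e^(rT) = (121.67 − 4.4545) · e^(0.0508·11/12)
= 117.2155 · e^0.046567 = 117.2155 × 1.047668 = $122.80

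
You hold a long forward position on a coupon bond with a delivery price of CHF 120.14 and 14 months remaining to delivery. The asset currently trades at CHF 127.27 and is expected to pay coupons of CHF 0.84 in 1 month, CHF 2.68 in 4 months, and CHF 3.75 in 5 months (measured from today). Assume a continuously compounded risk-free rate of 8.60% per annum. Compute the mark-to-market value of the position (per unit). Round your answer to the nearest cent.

CHF 11.54

PV(remaining coupons) I = 0.84·e^(−0.0860·1/12) + 2.68·e^(−0.0860·4/12) + 3.75·e^(−0.0860·5/12) = 7.0563
Current forward F = (S − I)·e^(rT) = (127.27 − 7.0563)·e^(0.0860·14/12) = 120.2137 × 1.105539 = 132.9009
Value (long) = (F − K)·e^(−rT) = (132.9009 − 120.14) × 0.904536 = 11.5427
Value = CHF 11.54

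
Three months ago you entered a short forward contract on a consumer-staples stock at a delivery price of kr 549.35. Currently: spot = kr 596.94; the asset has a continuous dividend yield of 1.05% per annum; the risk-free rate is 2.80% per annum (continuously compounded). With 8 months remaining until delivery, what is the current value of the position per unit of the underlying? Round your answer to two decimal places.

-kr 53.59

Current fair forward for the remaining 8 months: F = S·e^((r − q)·T), (r − q) = 0.0280 − 0.0105 = 0.0175
F = 596.94 · e^(0.0175 × 8/12) = 596.94 × 1.011735 = 603.9451
Value of long forward = (F − K)·e^(−rT) = (603.9451 − 549.35) · e^(−0.0280·8/12)
= 54.5951 × 0.981506 = 53.59
Short position value = −(long value) = -kr 53.59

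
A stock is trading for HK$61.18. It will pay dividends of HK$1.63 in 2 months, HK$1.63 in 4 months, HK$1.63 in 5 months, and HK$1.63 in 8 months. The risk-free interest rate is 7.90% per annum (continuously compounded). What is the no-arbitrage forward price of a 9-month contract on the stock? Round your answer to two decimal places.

PV(dividends) I = 1.63·e^(−0.0790·2/12) + 1.63·e^(−0.0790·4/12) + 1.63·e^(−0.0790·5/12) + 1.63·e^(−0.0790·8/12)
I = 1.6087 + 1.5876 + 1.5772 + 1.5464 = 6.3199
F = (S − I)·e^(rT) = (61.18 − 6.3199) · e^(0.0790·9/12)
= 54.8601 · e^0.059250 = 54.8601 × 1.061040 = HK$58.21

HK$58.21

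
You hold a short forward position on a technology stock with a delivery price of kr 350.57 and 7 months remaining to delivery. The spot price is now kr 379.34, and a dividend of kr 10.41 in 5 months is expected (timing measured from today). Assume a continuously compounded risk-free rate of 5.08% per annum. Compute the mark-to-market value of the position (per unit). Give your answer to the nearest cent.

-kr 28.81

PV(remaining dividends) I = 10.41·e^(−0.0508·5/12) = 10.1920
Current forward F = (S − I)·e^(rT) = (379.34 − 10.1920)·e^(0.0508·7/12) = 369.1480 × 1.030077 = 380.2509
Value (long) = (F − K)·e^(−rT) = (380.2509 − 350.57) × 0.970801 = 28.8142
Short position value = −(long value) = -kr 28.81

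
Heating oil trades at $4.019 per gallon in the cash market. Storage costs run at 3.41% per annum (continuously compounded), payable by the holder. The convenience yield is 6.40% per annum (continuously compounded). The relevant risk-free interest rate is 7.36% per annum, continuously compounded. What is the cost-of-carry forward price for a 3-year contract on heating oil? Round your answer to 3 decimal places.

Net carry = r + u − y = 0.0736 + 0.0341 − 0.0640 = 0.0437
F = S·e^((r+u−y)T) = 4.019 · e^(0.0437 × 3) = 4.019 · e^0.131100
= 4.019 × 1.140082 = $4.582 per gallon

$4.582 per gallon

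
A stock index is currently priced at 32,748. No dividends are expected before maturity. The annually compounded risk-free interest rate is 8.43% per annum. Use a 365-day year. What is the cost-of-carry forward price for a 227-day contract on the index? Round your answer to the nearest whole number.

34,439

F = S · (1+r)^T
= 32748 × 1.051623
F = 34,439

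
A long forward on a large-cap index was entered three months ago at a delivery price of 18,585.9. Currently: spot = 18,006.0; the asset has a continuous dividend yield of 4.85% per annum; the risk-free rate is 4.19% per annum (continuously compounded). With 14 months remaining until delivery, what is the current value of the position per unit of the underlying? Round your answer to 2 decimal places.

-683.76

Current fair forward for the remaining 14 months: F = S·e^((r − q)·T), (r − q) = 0.0419 − 0.0485 = -0.0066
F = 18006.0 · e^(-0.0066 × 14/12) = 18006.0 × 0.99232957 = 17867.8862
Value of long forward = (F − K)·e^(−rT) = (17867.8862 − 18585.9) · e^(−0.0419·14/12)
= -718.0138 × 0.95229222 = -683.76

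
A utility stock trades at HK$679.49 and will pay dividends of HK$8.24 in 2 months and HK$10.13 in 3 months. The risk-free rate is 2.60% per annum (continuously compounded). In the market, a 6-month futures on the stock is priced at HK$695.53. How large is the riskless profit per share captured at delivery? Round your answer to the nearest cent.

HK$25.66 per share

PV(dividends) I = 8.24·e^(−0.0260·2/12) + 10.13·e^(−0.0260·3/12) = 18.2687
Fair futures F* = (S − I)·e^(rT) = (679.49 − 18.2687)·e^0.013000 = 661.2213 × 1.013085 = 669.8734
Market HK$695.53 > fair 669.8734: forward overpriced → cash-and-carry (borrow at r, buy the stock and collect the dividends, short the forward).
Profit at T = |F_mkt − F*| = |695.53 − 669.8734| = HK$25.66 per share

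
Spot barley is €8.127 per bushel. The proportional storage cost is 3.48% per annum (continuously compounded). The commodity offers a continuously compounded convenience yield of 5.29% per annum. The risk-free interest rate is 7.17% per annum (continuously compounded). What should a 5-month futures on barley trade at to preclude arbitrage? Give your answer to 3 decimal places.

Net carry = r + u − y = 0.0717 + 0.0348 − 0.0529 = 0.0536
F = S·e^((r+u−y)T) = 8.127 · e^(0.0536 × 5/12) = 8.127 · e^0.022333
= 8.127 × 1.022584 = €8.311 per bushel

€8.311 per bushel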